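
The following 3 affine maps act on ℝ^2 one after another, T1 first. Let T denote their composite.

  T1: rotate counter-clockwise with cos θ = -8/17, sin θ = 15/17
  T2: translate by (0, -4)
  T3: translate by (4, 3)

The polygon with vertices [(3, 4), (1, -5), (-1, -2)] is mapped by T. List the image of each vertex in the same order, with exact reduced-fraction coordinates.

T1 rotate counter-clockwise with cos θ = -8/17, sin θ = 15/17: (3, 4) → (-84/17, 13/17); (1, -5) → (67/17, 55/17); (-1, -2) → (38/17, 1/17)
T2 translate by (0, -4): (-84/17, 13/17) → (-84/17, -55/17); (67/17, 55/17) → (67/17, -13/17); (38/17, 1/17) → (38/17, -67/17)
T3 translate by (4, 3): (-84/17, -55/17) → (-16/17, -4/17); (67/17, -13/17) → (135/17, 38/17); (38/17, -67/17) → (106/17, -16/17)

image vertices: (-16/17, -4/17), (135/17, 38/17), (106/17, -16/17)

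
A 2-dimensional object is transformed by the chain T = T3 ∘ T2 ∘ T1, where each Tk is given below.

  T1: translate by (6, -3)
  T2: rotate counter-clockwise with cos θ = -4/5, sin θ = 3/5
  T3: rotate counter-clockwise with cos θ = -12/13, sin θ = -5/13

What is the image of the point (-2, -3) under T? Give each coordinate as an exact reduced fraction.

T(p) = (12/5, -34/5)

T1 translate by (6, -3): (-2, -3) → (4, -6)
T2 rotate counter-clockwise with cos θ = -4/5, sin θ = 3/5: (4, -6) → (2/5, 36/5)
T3 rotate counter-clockwise with cos θ = -12/13, sin θ = -5/13: (2/5, 36/5) → (12/5, -34/5)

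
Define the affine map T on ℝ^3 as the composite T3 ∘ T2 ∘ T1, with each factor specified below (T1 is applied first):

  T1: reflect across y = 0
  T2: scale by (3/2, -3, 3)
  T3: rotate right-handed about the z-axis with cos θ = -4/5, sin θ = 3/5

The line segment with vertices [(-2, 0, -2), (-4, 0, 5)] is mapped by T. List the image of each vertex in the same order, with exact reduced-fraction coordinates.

image vertices: (12/5, -9/5, -6), (24/5, -18/5, 15)

T1 reflect across y = 0: (-2, 0, -2) → (-2, 0, -2); (-4, 0, 5) → (-4, 0, 5)
T2 scale by (3/2, -3, 3): (-2, 0, -2) → (-3, 0, -6); (-4, 0, 5) → (-6, 0, 15)
T3 rotate right-handed about the z-axis with cos θ = -4/5, sin θ = 3/5: (-3, 0, -6) → (12/5, -9/5, -6); (-6, 0, 15) → (24/5, -18/5, 15)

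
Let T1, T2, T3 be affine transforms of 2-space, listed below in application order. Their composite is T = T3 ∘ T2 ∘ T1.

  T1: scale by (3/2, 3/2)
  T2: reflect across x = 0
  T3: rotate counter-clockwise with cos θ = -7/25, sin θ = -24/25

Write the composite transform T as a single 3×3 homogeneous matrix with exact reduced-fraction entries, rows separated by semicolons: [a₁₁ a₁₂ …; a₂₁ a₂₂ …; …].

T = [21/50 36/25 0; 36/25 -21/50 0; 0 0 1]

T1 = [3/2 0 0; 0 3/2 0; 0 0 1]
T2·T1 = [-3/2 0 0; 0 3/2 0; 0 0 1]
T3·…·T1 = [21/50 36/25 0; 36/25 -21/50 0; 0 0 1]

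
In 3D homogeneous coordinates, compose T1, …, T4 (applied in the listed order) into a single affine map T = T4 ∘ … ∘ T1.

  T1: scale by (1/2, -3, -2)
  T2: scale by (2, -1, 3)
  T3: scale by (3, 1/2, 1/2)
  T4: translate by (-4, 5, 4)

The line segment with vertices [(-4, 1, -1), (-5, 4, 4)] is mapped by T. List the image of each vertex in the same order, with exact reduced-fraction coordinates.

T1 scale by (1/2, -3, -2): (-4, 1, -1) → (-2, -3, 2); (-5, 4, 4) → (-5/2, -12, -8)
T2 scale by (2, -1, 3): (-2, -3, 2) → (-4, 3, 6); (-5/2, -12, -8) → (-5, 12, -24)
T3 scale by (3, 1/2, 1/2): (-4, 3, 6) → (-12, 3/2, 3); (-5, 12, -24) → (-15, 6, -12)
T4 translate by (-4, 5, 4): (-12, 3/2, 3) → (-16, 13/2, 7); (-15, 6, -12) → (-19, 11, -8)

image vertices: (-16, 13/2, 7), (-19, 11, -8)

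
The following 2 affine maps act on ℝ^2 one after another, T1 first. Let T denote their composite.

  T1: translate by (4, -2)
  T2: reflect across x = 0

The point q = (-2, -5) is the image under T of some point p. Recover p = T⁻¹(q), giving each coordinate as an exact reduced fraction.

p = (-2, -3)

T1 = [1 0 4; 0 1 -2; 0 0 1]
T2·T1 = [-1 0 -4; 0 1 -2; 0 0 1]
det M = -1; M⁻¹ = [-1 0 -4; 0 1 2; 0 0 1]
M⁻¹ · (-2, -5)ᵀ = (-2, -3)ᵀ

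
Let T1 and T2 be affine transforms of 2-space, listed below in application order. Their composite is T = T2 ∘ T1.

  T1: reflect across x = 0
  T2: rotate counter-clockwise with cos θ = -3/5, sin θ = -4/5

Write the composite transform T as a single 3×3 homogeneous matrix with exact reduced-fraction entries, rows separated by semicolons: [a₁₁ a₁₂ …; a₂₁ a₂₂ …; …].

T = [3/5 4/5 0; 4/5 -3/5 0; 0 0 1]

T1 = [-1 0 0; 0 1 0; 0 0 1]
T2·T1 = [3/5 4/5 0; 4/5 -3/5 0; 0 0 1]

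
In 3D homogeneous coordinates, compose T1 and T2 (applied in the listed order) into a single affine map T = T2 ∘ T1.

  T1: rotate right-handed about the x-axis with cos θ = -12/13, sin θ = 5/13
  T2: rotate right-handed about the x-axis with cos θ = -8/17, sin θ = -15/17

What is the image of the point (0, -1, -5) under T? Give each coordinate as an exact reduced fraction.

T1 rotate right-handed about the x-axis with cos θ = -12/13, sin θ = 5/13: (0, -1, -5) → (0, 37/13, 55/13)
T2 rotate right-handed about the x-axis with cos θ = -8/17, sin θ = -15/17: (0, 37/13, 55/13) → (0, 529/221, -995/221)

T(p) = (0, 529/221, -995/221)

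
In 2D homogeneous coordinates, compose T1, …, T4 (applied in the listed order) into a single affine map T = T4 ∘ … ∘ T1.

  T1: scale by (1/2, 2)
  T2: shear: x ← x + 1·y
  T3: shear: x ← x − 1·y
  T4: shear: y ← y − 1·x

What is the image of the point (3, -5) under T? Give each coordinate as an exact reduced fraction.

T1 scale by (1/2, 2): (3, -5) → (3/2, -10)
T2 shear: x ← x + 1·y: (3/2, -10) → (-17/2, -10)
T3 shear: x ← x − 1·y: (-17/2, -10) → (3/2, -10)
T4 shear: y ← y − 1·x: (3/2, -10) → (3/2, -23/2)

T(p) = (3/2, -23/2)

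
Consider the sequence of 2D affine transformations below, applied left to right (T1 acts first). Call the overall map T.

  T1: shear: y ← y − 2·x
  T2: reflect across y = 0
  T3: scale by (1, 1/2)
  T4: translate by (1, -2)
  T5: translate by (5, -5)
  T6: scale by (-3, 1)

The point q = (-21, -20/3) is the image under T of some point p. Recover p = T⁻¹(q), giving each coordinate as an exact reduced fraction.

T1 = [1 0 0; -2 1 0; 0 0 1]
T2·T1 = [1 0 0; 2 -1 0; 0 0 1]
T3·…·T1 = [1 0 0; 1 -1/2 0; 0 0 1]
T4·…·T1 = [1 0 1; 1 -1/2 -2; 0 0 1]
T5·…·T1 = [1 0 6; 1 -1/2 -7; 0 0 1]
T6·…·T1 = [-3 0 -18; 1 -1/2 -7; 0 0 1]
det M = 3/2; M⁻¹ = [-1/3 0 -6; -2/3 -2 -26; 0 0 1]
M⁻¹ · (-21, -20/3)ᵀ = (1, 4/3)ᵀ

p = (1, 4/3)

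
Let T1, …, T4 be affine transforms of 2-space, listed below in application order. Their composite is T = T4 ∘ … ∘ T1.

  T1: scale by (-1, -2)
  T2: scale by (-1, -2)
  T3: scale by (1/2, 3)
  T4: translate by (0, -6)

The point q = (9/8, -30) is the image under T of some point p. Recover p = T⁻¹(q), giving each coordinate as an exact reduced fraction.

p = (9/4, -2)

T1 = [-1 0 0; 0 -2 0; 0 0 1]
T2·T1 = [1 0 0; 0 4 0; 0 0 1]
T3·…·T1 = [1/2 0 0; 0 12 0; 0 0 1]
T4·…·T1 = [1/2 0 0; 0 12 -6; 0 0 1]
det M = 6; M⁻¹ = [2 0 0; 0 1/12 1/2; 0 0 1]
M⁻¹ · (9/8, -30)ᵀ = (9/4, -2)ᵀ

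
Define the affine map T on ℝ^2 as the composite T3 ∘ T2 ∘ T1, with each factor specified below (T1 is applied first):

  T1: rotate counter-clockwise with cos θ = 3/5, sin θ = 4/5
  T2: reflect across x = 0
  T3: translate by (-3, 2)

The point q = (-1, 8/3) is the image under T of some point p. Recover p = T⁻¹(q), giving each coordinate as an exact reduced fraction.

T1 = [3/5 -4/5 0; 4/5 3/5 0; 0 0 1]
T2·T1 = [-3/5 4/5 0; 4/5 3/5 0; 0 0 1]
T3·…·T1 = [-3/5 4/5 -3; 4/5 3/5 2; 0 0 1]
det M = -1; M⁻¹ = [-3/5 4/5 -17/5; 4/5 3/5 6/5; 0 0 1]
M⁻¹ · (-1, 8/3)ᵀ = (-2/3, 2)ᵀ

p = (-2/3, 2)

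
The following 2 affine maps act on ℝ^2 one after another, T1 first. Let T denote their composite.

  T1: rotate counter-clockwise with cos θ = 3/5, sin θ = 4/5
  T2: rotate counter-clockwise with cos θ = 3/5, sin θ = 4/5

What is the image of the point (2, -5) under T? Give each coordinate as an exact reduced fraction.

T1 rotate counter-clockwise with cos θ = 3/5, sin θ = 4/5: (2, -5) → (26/5, -7/5)
T2 rotate counter-clockwise with cos θ = 3/5, sin θ = 4/5: (26/5, -7/5) → (106/25, 83/25)

T(p) = (106/25, 83/25)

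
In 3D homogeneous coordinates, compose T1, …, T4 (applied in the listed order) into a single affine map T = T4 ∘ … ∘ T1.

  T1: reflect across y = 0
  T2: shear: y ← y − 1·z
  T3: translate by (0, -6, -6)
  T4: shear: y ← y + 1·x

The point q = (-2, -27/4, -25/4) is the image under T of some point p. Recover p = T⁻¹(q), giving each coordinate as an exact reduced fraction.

T1 = [1 0 0 0; 0 -1 0 0; 0 0 1 0; 0 0 0 1]
T2·T1 = [1 0 0 0; 0 -1 -1 0; 0 0 1 0; 0 0 0 1]
T3·…·T1 = [1 0 0 0; 0 -1 -1 -6; 0 0 1 -6; 0 0 0 1]
T4·…·T1 = [1 0 0 0; 1 -1 -1 -6; 0 0 1 -6; 0 0 0 1]
det M = -1; M⁻¹ = [1 0 0 0; 1 -1 -1 -12; 0 0 1 6; 0 0 0 1]
M⁻¹ · (-2, -27/4, -25/4)ᵀ = (-2, -1, -1/4)ᵀ

p = (-2, -1, -1/4)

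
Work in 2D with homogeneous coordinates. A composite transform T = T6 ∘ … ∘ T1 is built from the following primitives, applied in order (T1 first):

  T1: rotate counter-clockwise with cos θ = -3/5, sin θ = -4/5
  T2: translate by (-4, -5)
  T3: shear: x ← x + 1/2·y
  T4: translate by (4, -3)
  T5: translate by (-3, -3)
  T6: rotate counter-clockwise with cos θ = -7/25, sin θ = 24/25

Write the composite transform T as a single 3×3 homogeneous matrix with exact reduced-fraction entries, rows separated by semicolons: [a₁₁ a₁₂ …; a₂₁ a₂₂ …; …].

T = [131/125 109/250 121/10; -92/125 81/125 -11/5; 0 0 1]

T1 = [-3/5 4/5 0; -4/5 -3/5 0; 0 0 1]
T2·T1 = [-3/5 4/5 -4; -4/5 -3/5 -5; 0 0 1]
T3·…·T1 = [-1 1/2 -13/2; -4/5 -3/5 -5; 0 0 1]
T4·…·T1 = [-1 1/2 -5/2; -4/5 -3/5 -8; 0 0 1]
T5·…·T1 = [-1 1/2 -11/2; -4/5 -3/5 -11; 0 0 1]
T6·…·T1 = [131/125 109/250 121/10; -92/125 81/125 -11/5; 0 0 1]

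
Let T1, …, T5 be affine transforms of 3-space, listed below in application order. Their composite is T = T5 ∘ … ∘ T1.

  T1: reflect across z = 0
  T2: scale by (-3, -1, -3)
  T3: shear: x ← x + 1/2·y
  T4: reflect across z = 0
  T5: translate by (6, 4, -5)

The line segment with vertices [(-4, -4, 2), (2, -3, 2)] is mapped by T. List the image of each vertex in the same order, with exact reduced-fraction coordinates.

T1 reflect across z = 0: (-4, -4, 2) → (-4, -4, -2); (2, -3, 2) → (2, -3, -2)
T2 scale by (-3, -1, -3): (-4, -4, -2) → (12, 4, 6); (2, -3, -2) → (-6, 3, 6)
T3 shear: x ← x + 1/2·y: (12, 4, 6) → (14, 4, 6); (-6, 3, 6) → (-9/2, 3, 6)
T4 reflect across z = 0: (14, 4, 6) → (14, 4, -6); (-9/2, 3, 6) → (-9/2, 3, -6)
T5 translate by (6, 4, -5): (14, 4, -6) → (20, 8, -11); (-9/2, 3, -6) → (3/2, 7, -11)

image vertices: (20, 8, -11), (3/2, 7, -11)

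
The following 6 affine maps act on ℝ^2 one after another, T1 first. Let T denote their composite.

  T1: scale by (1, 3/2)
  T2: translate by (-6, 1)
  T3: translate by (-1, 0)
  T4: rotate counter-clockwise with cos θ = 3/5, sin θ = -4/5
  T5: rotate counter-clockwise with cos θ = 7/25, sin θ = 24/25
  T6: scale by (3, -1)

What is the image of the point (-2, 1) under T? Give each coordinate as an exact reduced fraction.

T1 scale by (1, 3/2): (-2, 1) → (-2, 3/2)
T2 translate by (-6, 1): (-2, 3/2) → (-8, 5/2)
T3 translate by (-1, 0): (-8, 5/2) → (-9, 5/2)
T4 rotate counter-clockwise with cos θ = 3/5, sin θ = -4/5: (-9, 5/2) → (-17/5, 87/10)
T5 rotate counter-clockwise with cos θ = 7/25, sin θ = 24/25: (-17/5, 87/10) → (-1163/125, -207/250)
T6 scale by (3, -1): (-1163/125, -207/250) → (-3489/125, 207/250)

T(p) = (-3489/125, 207/250)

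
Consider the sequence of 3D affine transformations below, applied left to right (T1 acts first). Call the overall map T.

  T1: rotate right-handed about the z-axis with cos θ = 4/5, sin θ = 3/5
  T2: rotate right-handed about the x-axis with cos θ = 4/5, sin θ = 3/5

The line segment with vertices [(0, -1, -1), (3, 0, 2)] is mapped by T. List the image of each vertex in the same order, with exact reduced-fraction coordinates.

T1 rotate right-handed about the z-axis with cos θ = 4/5, sin θ = 3/5: (0, -1, -1) → (3/5, -4/5, -1); (3, 0, 2) → (12/5, 9/5, 2)
T2 rotate right-handed about the x-axis with cos θ = 4/5, sin θ = 3/5: (3/5, -4/5, -1) → (3/5, -1/25, -32/25); (12/5, 9/5, 2) → (12/5, 6/25, 67/25)

image vertices: (3/5, -1/25, -32/25), (12/5, 6/25, 67/25)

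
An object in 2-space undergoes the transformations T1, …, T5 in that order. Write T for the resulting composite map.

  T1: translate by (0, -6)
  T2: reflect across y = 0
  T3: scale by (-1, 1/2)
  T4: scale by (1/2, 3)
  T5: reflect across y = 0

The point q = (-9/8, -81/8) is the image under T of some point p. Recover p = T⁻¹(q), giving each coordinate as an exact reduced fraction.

p = (9/4, -3/4)

T1 = [1 0 0; 0 1 -6; 0 0 1]
T2·T1 = [1 0 0; 0 -1 6; 0 0 1]
T3·…·T1 = [-1 0 0; 0 -1/2 3; 0 0 1]
T4·…·T1 = [-1/2 0 0; 0 -3/2 9; 0 0 1]
T5·…·T1 = [-1/2 0 0; 0 3/2 -9; 0 0 1]
det M = -3/4; M⁻¹ = [-2 0 0; 0 2/3 6; 0 0 1]
M⁻¹ · (-9/8, -81/8)ᵀ = (9/4, -3/4)ᵀ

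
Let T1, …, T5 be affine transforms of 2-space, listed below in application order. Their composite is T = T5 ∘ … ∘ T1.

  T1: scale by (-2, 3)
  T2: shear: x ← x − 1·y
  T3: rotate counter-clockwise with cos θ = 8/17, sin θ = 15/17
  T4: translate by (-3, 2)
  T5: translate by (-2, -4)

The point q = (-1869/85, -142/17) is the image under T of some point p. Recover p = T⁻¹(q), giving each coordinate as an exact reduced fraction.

T1 = [-2 0 0; 0 3 0; 0 0 1]
T2·T1 = [-2 -3 0; 0 3 0; 0 0 1]
T3·…·T1 = [-16/17 -69/17 0; -30/17 -21/17 0; 0 0 1]
T4·…·T1 = [-16/17 -69/17 -3; -30/17 -21/17 2; 0 0 1]
T5·…·T1 = [-16/17 -69/17 -5; -30/17 -21/17 -2; 0 0 1]
det M = -6; M⁻¹ = [7/34 -23/34 -11/34; -5/17 8/51 -59/51; 0 0 1]
M⁻¹ · (-1869/85, -142/17)ᵀ = (4/5, 4)ᵀ

p = (4/5, 4)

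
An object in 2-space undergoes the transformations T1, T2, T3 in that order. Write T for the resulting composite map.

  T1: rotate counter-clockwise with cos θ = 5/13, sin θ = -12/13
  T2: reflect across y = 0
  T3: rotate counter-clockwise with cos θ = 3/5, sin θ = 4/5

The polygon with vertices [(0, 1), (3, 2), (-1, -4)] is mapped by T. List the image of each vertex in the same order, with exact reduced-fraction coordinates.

T1 rotate counter-clockwise with cos θ = 5/13, sin θ = -12/13: (0, 1) → (12/13, 5/13); (3, 2) → (3, -2); (-1, -4) → (-53/13, -8/13)
T2 reflect across y = 0: (12/13, 5/13) → (12/13, -5/13); (3, -2) → (3, 2); (-53/13, -8/13) → (-53/13, 8/13)
T3 rotate counter-clockwise with cos θ = 3/5, sin θ = 4/5: (12/13, -5/13) → (56/65, 33/65); (3, 2) → (1/5, 18/5); (-53/13, 8/13) → (-191/65, -188/65)

image vertices: (56/65, 33/65), (1/5, 18/5), (-191/65, -188/65)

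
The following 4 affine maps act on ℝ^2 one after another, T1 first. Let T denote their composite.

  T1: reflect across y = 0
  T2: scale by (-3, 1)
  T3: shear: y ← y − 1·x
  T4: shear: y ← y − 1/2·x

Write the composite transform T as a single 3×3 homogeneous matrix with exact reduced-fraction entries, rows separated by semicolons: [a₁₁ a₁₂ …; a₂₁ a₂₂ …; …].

T1 = [1 0 0; 0 -1 0; 0 0 1]
T2·T1 = [-3 0 0; 0 -1 0; 0 0 1]
T3·…·T1 = [-3 0 0; 3 -1 0; 0 0 1]
T4·…·T1 = [-3 0 0; 9/2 -1 0; 0 0 1]

T = [-3 0 0; 9/2 -1 0; 0 0 1]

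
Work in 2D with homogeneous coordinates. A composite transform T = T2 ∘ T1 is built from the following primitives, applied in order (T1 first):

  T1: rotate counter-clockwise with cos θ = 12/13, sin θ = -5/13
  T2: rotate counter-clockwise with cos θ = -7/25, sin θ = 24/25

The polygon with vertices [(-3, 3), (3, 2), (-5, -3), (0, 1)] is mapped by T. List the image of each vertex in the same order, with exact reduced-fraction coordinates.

T1 rotate counter-clockwise with cos θ = 12/13, sin θ = -5/13: (-3, 3) → (-21/13, 51/13); (3, 2) → (46/13, 9/13); (-5, -3) → (-75/13, -11/13); (0, 1) → (5/13, 12/13)
T2 rotate counter-clockwise with cos θ = -7/25, sin θ = 24/25: (-21/13, 51/13) → (-1077/325, -861/325); (46/13, 9/13) → (-538/325, 1041/325); (-75/13, -11/13) → (789/325, -1723/325); (5/13, 12/13) → (-323/325, 36/325)

image vertices: (-1077/325, -861/325), (-538/325, 1041/325), (789/325, -1723/325), (-323/325, 36/325)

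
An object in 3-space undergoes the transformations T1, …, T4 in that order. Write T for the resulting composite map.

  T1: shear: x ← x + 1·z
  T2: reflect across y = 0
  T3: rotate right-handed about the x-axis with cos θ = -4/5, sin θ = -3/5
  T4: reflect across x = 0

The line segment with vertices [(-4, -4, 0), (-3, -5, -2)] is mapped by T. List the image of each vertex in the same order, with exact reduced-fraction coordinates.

T1 shear: x ← x + 1·z: (-4, -4, 0) → (-4, -4, 0); (-3, -5, -2) → (-5, -5, -2)
T2 reflect across y = 0: (-4, -4, 0) → (-4, 4, 0); (-5, -5, -2) → (-5, 5, -2)
T3 rotate right-handed about the x-axis with cos θ = -4/5, sin θ = -3/5: (-4, 4, 0) → (-4, -16/5, -12/5); (-5, 5, -2) → (-5, -26/5, -7/5)
T4 reflect across x = 0: (-4, -16/5, -12/5) → (4, -16/5, -12/5); (-5, -26/5, -7/5) → (5, -26/5, -7/5)

image vertices: (4, -16/5, -12/5), (5, -26/5, -7/5)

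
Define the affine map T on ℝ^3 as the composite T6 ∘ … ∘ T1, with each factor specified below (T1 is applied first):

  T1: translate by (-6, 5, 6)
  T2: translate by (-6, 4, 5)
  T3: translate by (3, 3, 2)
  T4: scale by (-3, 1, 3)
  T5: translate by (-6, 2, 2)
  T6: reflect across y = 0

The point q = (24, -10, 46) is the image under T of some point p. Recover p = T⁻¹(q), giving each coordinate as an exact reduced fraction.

p = (-1, -4, 5/3)

T1 = [1 0 0 -6; 0 1 0 5; 0 0 1 6; 0 0 0 1]
T2·T1 = [1 0 0 -12; 0 1 0 9; 0 0 1 11; 0 0 0 1]
T3·…·T1 = [1 0 0 -9; 0 1 0 12; 0 0 1 13; 0 0 0 1]
T4·…·T1 = [-3 0 0 27; 0 1 0 12; 0 0 3 39; 0 0 0 1]
T5·…·T1 = [-3 0 0 21; 0 1 0 14; 0 0 3 41; 0 0 0 1]
T6·…·T1 = [-3 0 0 21; 0 -1 0 -14; 0 0 3 41; 0 0 0 1]
det M = 9; M⁻¹ = [-1/3 0 0 7; 0 -1 0 -14; 0 0 1/3 -41/3; 0 0 0 1]
M⁻¹ · (24, -10, 46)ᵀ = (-1, -4, 5/3)ᵀ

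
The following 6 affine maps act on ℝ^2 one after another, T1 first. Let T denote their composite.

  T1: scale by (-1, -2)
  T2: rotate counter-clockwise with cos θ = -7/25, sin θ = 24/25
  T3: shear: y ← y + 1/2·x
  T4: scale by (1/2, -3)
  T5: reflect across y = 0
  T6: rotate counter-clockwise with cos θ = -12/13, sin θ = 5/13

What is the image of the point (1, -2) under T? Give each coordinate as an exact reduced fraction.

T1 scale by (-1, -2): (1, -2) → (-1, 4)
T2 rotate counter-clockwise with cos θ = -7/25, sin θ = 24/25: (-1, 4) → (-89/25, -52/25)
T3 shear: y ← y + 1/2·x: (-89/25, -52/25) → (-89/25, -193/50)
T4 scale by (1/2, -3): (-89/25, -193/50) → (-89/50, 579/50)
T5 reflect across y = 0: (-89/50, 579/50) → (-89/50, -579/50)
T6 rotate counter-clockwise with cos θ = -12/13, sin θ = 5/13: (-89/50, -579/50) → (3963/650, 6503/650)

T(p) = (3963/650, 6503/650)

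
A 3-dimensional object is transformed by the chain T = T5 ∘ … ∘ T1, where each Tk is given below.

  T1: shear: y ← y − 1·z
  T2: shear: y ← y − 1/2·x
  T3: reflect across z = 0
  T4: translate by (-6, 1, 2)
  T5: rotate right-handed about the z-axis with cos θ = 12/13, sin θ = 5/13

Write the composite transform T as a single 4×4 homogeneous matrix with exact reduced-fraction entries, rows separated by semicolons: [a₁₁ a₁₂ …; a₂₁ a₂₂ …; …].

T1 = [1 0 0 0; 0 1 -1 0; 0 0 1 0; 0 0 0 1]
T2·T1 = [1 0 0 0; -1/2 1 -1 0; 0 0 1 0; 0 0 0 1]
T3·…·T1 = [1 0 0 0; -1/2 1 -1 0; 0 0 -1 0; 0 0 0 1]
T4·…·T1 = [1 0 0 -6; -1/2 1 -1 1; 0 0 -1 2; 0 0 0 1]
T5·…·T1 = [29/26 -5/13 5/13 -77/13; -1/13 12/13 -12/13 -18/13; 0 0 -1 2; 0 0 0 1]

T = [29/26 -5/13 5/13 -77/13; -1/13 12/13 -12/13 -18/13; 0 0 -1 2; 0 0 0 1]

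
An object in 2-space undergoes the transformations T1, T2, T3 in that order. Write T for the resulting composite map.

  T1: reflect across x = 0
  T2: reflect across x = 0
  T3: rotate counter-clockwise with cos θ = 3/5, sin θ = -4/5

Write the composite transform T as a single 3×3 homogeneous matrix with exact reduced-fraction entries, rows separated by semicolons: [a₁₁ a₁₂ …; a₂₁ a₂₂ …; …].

T = [3/5 4/5 0; -4/5 3/5 0; 0 0 1]

T1 = [-1 0 0; 0 1 0; 0 0 1]
T2·T1 = [1 0 0; 0 1 0; 0 0 1]
T3·…·T1 = [3/5 4/5 0; -4/5 3/5 0; 0 0 1]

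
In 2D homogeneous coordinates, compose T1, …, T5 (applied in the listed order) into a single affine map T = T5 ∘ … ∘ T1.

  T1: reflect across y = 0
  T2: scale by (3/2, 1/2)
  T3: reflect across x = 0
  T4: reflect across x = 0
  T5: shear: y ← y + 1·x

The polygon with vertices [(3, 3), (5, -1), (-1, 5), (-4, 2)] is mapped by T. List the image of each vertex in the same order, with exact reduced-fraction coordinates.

T1 reflect across y = 0: (3, 3) → (3, -3); (5, -1) → (5, 1); (-1, 5) → (-1, -5); (-4, 2) → (-4, -2)
T2 scale by (3/2, 1/2): (3, -3) → (9/2, -3/2); (5, 1) → (15/2, 1/2); (-1, -5) → (-3/2, -5/2); (-4, -2) → (-6, -1)
T3 reflect across x = 0: (9/2, -3/2) → (-9/2, -3/2); (15/2, 1/2) → (-15/2, 1/2); (-3/2, -5/2) → (3/2, -5/2); (-6, -1) → (6, -1)
T4 reflect across x = 0: (-9/2, -3/2) → (9/2, -3/2); (-15/2, 1/2) → (15/2, 1/2); (3/2, -5/2) → (-3/2, -5/2); (6, -1) → (-6, -1)
T5 shear: y ← y + 1·x: (9/2, -3/2) → (9/2, 3); (15/2, 1/2) → (15/2, 8); (-3/2, -5/2) → (-3/2, -4); (-6, -1) → (-6, -7)

image vertices: (9/2, 3), (15/2, 8), (-3/2, -4), (-6, -7)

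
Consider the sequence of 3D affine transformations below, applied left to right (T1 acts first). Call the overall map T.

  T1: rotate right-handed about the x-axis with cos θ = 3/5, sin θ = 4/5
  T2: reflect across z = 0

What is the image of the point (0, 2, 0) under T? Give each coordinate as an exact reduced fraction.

T1 rotate right-handed about the x-axis with cos θ = 3/5, sin θ = 4/5: (0, 2, 0) → (0, 6/5, 8/5)
T2 reflect across z = 0: (0, 6/5, 8/5) → (0, 6/5, -8/5)

T(p) = (0, 6/5, -8/5)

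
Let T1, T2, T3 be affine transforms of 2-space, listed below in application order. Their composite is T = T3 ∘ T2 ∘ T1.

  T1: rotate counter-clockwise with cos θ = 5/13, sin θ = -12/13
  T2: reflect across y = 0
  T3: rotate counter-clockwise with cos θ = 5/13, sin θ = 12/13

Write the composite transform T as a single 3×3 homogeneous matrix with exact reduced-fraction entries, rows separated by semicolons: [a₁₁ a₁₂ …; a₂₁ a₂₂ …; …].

T = [-119/169 120/169 0; 120/169 119/169 0; 0 0 1]

T1 = [5/13 12/13 0; -12/13 5/13 0; 0 0 1]
T2·T1 = [5/13 12/13 0; 12/13 -5/13 0; 0 0 1]
T3·…·T1 = [-119/169 120/169 0; 120/169 119/169 0; 0 0 1]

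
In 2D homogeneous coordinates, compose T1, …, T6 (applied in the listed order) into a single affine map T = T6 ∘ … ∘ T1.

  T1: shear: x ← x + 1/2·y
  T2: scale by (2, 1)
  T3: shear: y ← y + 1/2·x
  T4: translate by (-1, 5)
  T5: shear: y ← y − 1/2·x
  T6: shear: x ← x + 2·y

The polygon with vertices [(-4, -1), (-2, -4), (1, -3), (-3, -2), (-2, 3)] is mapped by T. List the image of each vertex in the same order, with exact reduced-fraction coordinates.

image vertices: (-1, 9/2), (-6, 3/2), (3, 5/2), (-2, 7/2), (15, 17/2)

T1 shear: x ← x + 1/2·y: (-4, -1) → (-9/2, -1); (-2, -4) → (-4, -4); (1, -3) → (-1/2, -3); (-3, -2) → (-4, -2); (-2, 3) → (-1/2, 3)
T2 scale by (2, 1): (-9/2, -1) → (-9, -1); (-4, -4) → (-8, -4); (-1/2, -3) → (-1, -3); (-4, -2) → (-8, -2); (-1/2, 3) → (-1, 3)
T3 shear: y ← y + 1/2·x: (-9, -1) → (-9, -11/2); (-8, -4) → (-8, -8); (-1, -3) → (-1, -7/2); (-8, -2) → (-8, -6); (-1, 3) → (-1, 5/2)
T4 translate by (-1, 5): (-9, -11/2) → (-10, -1/2); (-8, -8) → (-9, -3); (-1, -7/2) → (-2, 3/2); (-8, -6) → (-9, -1); (-1, 5/2) → (-2, 15/2)
T5 shear: y ← y − 1/2·x: (-10, -1/2) → (-10, 9/2); (-9, -3) → (-9, 3/2); (-2, 3/2) → (-2, 5/2); (-9, -1) → (-9, 7/2); (-2, 15/2) → (-2, 17/2)
T6 shear: x ← x + 2·y: (-10, 9/2) → (-1, 9/2); (-9, 3/2) → (-6, 3/2); (-2, 5/2) → (3, 5/2); (-9, 7/2) → (-2, 7/2); (-2, 17/2) → (15, 17/2)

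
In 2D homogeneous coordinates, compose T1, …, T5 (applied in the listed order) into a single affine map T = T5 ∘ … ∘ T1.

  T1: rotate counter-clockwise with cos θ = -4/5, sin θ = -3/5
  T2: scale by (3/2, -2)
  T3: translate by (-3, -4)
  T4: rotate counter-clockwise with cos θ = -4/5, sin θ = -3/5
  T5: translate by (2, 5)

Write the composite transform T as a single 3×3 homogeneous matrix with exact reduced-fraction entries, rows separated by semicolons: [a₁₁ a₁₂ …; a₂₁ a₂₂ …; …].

T = [42/25 6/25 2; -6/25 -91/50 10; 0 0 1]

T1 = [-4/5 3/5 0; -3/5 -4/5 0; 0 0 1]
T2·T1 = [-6/5 9/10 0; 6/5 8/5 0; 0 0 1]
T3·…·T1 = [-6/5 9/10 -3; 6/5 8/5 -4; 0 0 1]
T4·…·T1 = [42/25 6/25 0; -6/25 -91/50 5; 0 0 1]
T5·…·T1 = [42/25 6/25 2; -6/25 -91/50 10; 0 0 1]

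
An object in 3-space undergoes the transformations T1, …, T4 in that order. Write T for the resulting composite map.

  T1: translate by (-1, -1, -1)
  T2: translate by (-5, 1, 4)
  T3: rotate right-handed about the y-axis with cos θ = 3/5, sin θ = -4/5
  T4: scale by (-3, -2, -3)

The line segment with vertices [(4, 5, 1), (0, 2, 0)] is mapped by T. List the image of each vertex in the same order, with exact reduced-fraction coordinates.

image vertices: (66/5, -10, -12/5), (18, -4, 9)

T1 translate by (-1, -1, -1): (4, 5, 1) → (3, 4, 0); (0, 2, 0) → (-1, 1, -1)
T2 translate by (-5, 1, 4): (3, 4, 0) → (-2, 5, 4); (-1, 1, -1) → (-6, 2, 3)
T3 rotate right-handed about the y-axis with cos θ = 3/5, sin θ = -4/5: (-2, 5, 4) → (-22/5, 5, 4/5); (-6, 2, 3) → (-6, 2, -3)
T4 scale by (-3, -2, -3): (-22/5, 5, 4/5) → (66/5, -10, -12/5); (-6, 2, -3) → (18, -4, 9)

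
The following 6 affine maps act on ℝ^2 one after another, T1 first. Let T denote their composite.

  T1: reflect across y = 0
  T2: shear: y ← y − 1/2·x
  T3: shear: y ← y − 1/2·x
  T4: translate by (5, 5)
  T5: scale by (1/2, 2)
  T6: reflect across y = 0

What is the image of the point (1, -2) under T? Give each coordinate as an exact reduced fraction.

T1 reflect across y = 0: (1, -2) → (1, 2)
T2 shear: y ← y − 1/2·x: (1, 2) → (1, 3/2)
T3 shear: y ← y − 1/2·x: (1, 3/2) → (1, 1)
T4 translate by (5, 5): (1, 1) → (6, 6)
T5 scale by (1/2, 2): (6, 6) → (3, 12)
T6 reflect across y = 0: (3, 12) → (3, -12)

T(p) = (3, -12)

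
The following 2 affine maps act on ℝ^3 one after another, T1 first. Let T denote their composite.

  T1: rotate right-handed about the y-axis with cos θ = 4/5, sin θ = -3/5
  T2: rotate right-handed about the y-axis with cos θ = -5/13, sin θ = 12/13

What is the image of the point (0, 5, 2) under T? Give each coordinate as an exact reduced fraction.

T(p) = (126/65, 5, 32/65)

T1 rotate right-handed about the y-axis with cos θ = 4/5, sin θ = -3/5: (0, 5, 2) → (-6/5, 5, 8/5)
T2 rotate right-handed about the y-axis with cos θ = -5/13, sin θ = 12/13: (-6/5, 5, 8/5) → (126/65, 5, 32/65)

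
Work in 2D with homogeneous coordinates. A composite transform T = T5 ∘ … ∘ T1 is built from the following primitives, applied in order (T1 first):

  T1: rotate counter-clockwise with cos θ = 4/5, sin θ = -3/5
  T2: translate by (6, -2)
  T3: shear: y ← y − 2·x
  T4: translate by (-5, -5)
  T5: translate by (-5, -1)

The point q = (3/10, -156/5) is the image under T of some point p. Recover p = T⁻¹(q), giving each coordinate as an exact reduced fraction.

p = (5, 1/2)

T1 = [4/5 3/5 0; -3/5 4/5 0; 0 0 1]
T2·T1 = [4/5 3/5 6; -3/5 4/5 -2; 0 0 1]
T3·…·T1 = [4/5 3/5 6; -11/5 -2/5 -14; 0 0 1]
T4·…·T1 = [4/5 3/5 1; -11/5 -2/5 -19; 0 0 1]
T5·…·T1 = [4/5 3/5 -4; -11/5 -2/5 -20; 0 0 1]
det M = 1; M⁻¹ = [-2/5 -3/5 -68/5; 11/5 4/5 124/5; 0 0 1]
M⁻¹ · (3/10, -156/5)ᵀ = (5, 1/2)ᵀ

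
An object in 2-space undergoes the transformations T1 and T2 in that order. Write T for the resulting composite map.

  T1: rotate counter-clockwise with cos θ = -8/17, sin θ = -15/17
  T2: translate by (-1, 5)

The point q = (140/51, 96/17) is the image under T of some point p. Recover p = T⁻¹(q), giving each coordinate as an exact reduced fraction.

p = (-7/3, 3)

T1 = [-8/17 15/17 0; -15/17 -8/17 0; 0 0 1]
T2·T1 = [-8/17 15/17 -1; -15/17 -8/17 5; 0 0 1]
det M = 1; M⁻¹ = [-8/17 -15/17 67/17; 15/17 -8/17 55/17; 0 0 1]
M⁻¹ · (140/51, 96/17)ᵀ = (-7/3, 3)ᵀ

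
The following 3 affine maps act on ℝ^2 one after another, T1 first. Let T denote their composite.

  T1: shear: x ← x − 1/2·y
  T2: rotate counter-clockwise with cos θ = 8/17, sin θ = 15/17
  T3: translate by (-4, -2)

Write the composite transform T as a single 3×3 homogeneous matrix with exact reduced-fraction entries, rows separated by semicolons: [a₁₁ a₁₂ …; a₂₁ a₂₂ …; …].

T1 = [1 -1/2 0; 0 1 0; 0 0 1]
T2·T1 = [8/17 -19/17 0; 15/17 1/34 0; 0 0 1]
T3·…·T1 = [8/17 -19/17 -4; 15/17 1/34 -2; 0 0 1]

T = [8/17 -19/17 -4; 15/17 1/34 -2; 0 0 1]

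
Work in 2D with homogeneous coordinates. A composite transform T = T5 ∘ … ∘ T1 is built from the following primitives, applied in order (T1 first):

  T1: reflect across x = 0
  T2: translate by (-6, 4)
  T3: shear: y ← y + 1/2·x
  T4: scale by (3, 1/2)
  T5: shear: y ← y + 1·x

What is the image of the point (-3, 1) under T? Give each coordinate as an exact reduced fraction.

T(p) = (-9, -29/4)

T1 reflect across x = 0: (-3, 1) → (3, 1)
T2 translate by (-6, 4): (3, 1) → (-3, 5)
T3 shear: y ← y + 1/2·x: (-3, 5) → (-3, 7/2)
T4 scale by (3, 1/2): (-3, 7/2) → (-9, 7/4)
T5 shear: y ← y + 1·x: (-9, 7/4) → (-9, -29/4)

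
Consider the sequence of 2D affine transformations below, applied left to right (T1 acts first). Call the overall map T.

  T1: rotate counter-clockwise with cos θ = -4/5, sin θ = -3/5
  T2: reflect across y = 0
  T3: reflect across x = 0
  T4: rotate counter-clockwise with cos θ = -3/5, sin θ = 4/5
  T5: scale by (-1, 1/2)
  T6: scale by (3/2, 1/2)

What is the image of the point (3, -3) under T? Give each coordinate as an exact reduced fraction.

T1 rotate counter-clockwise with cos θ = -4/5, sin θ = -3/5: (3, -3) → (-21/5, 3/5)
T2 reflect across y = 0: (-21/5, 3/5) → (-21/5, -3/5)
T3 reflect across x = 0: (-21/5, -3/5) → (21/5, -3/5)
T4 rotate counter-clockwise with cos θ = -3/5, sin θ = 4/5: (21/5, -3/5) → (-51/25, 93/25)
T5 scale by (-1, 1/2): (-51/25, 93/25) → (51/25, 93/50)
T6 scale by (3/2, 1/2): (51/25, 93/50) → (153/50, 93/100)

T(p) = (153/50, 93/100)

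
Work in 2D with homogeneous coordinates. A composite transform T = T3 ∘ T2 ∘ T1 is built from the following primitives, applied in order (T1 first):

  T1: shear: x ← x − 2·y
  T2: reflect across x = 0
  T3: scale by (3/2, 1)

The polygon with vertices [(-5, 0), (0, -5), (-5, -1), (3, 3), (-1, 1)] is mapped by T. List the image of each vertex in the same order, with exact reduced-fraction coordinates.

image vertices: (15/2, 0), (-15, -5), (9/2, -1), (9/2, 3), (9/2, 1)

T1 shear: x ← x − 2·y: (-5, 0) → (-5, 0); (0, -5) → (10, -5); (-5, -1) → (-3, -1); (3, 3) → (-3, 3); (-1, 1) → (-3, 1)
T2 reflect across x = 0: (-5, 0) → (5, 0); (10, -5) → (-10, -5); (-3, -1) → (3, -1); (-3, 3) → (3, 3); (-3, 1) → (3, 1)
T3 scale by (3/2, 1): (5, 0) → (15/2, 0); (-10, -5) → (-15, -5); (3, -1) → (9/2, -1); (3, 3) → (9/2, 3); (3, 1) → (9/2, 1)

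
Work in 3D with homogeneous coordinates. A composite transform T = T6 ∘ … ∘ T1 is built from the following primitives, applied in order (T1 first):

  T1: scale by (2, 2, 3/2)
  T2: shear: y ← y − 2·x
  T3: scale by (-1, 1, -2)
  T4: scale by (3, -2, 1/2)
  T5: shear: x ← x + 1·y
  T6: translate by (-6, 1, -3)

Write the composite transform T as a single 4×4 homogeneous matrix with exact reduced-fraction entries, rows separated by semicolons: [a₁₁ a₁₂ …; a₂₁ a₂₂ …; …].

T = [2 -4 0 -6; 8 -4 0 1; 0 0 -3/2 -3; 0 0 0 1]

T1 = [2 0 0 0; 0 2 0 0; 0 0 3/2 0; 0 0 0 1]
T2·T1 = [2 0 0 0; -4 2 0 0; 0 0 3/2 0; 0 0 0 1]
T3·…·T1 = [-2 0 0 0; -4 2 0 0; 0 0 -3 0; 0 0 0 1]
T4·…·T1 = [-6 0 0 0; 8 -4 0 0; 0 0 -3/2 0; 0 0 0 1]
T5·…·T1 = [2 -4 0 0; 8 -4 0 0; 0 0 -3/2 0; 0 0 0 1]
T6·…·T1 = [2 -4 0 -6; 8 -4 0 1; 0 0 -3/2 -3; 0 0 0 1]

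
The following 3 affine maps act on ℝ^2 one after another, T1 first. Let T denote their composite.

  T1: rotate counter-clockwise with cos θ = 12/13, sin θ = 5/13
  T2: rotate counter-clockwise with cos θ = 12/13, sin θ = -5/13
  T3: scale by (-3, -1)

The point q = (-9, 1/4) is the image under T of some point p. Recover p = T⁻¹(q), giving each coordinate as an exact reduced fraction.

T1 = [12/13 -5/13 0; 5/13 12/13 0; 0 0 1]
T2·T1 = [1 0 0; 0 1 0; 0 0 1]
T3·…·T1 = [-3 0 0; 0 -1 0; 0 0 1]
det M = 3; M⁻¹ = [-1/3 0 0; 0 -1 0; 0 0 1]
M⁻¹ · (-9, 1/4)ᵀ = (3, -1/4)ᵀ

p = (3, -1/4)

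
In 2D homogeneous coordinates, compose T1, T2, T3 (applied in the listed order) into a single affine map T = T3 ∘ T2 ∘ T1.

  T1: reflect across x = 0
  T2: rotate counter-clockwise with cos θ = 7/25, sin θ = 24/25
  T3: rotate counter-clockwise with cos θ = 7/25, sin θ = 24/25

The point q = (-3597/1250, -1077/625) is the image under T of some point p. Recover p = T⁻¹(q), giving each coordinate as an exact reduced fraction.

T1 = [-1 0 0; 0 1 0; 0 0 1]
T2·T1 = [-7/25 -24/25 0; -24/25 7/25 0; 0 0 1]
T3·…·T1 = [527/625 -336/625 0; -336/625 -527/625 0; 0 0 1]
det M = -1; M⁻¹ = [527/625 -336/625 0; -336/625 -527/625 0; 0 0 1]
M⁻¹ · (-3597/1250, -1077/625)ᵀ = (-3/2, 3)ᵀ

p = (-3/2, 3)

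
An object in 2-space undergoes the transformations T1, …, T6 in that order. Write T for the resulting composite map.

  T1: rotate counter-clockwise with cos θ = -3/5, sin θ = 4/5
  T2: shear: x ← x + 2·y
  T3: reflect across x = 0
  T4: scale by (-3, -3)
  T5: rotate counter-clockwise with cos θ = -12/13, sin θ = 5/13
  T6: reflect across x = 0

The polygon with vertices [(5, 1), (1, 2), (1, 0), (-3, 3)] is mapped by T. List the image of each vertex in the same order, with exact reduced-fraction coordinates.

T1 rotate counter-clockwise with cos θ = -3/5, sin θ = 4/5: (5, 1) → (-19/5, 17/5); (1, 2) → (-11/5, -2/5); (1, 0) → (-3/5, 4/5); (-3, 3) → (-3/5, -21/5)
T2 shear: x ← x + 2·y: (-19/5, 17/5) → (3, 17/5); (-11/5, -2/5) → (-3, -2/5); (-3/5, 4/5) → (1, 4/5); (-3/5, -21/5) → (-9, -21/5)
T3 reflect across x = 0: (3, 17/5) → (-3, 17/5); (-3, -2/5) → (3, -2/5); (1, 4/5) → (-1, 4/5); (-9, -21/5) → (9, -21/5)
T4 scale by (-3, -3): (-3, 17/5) → (9, -51/5); (3, -2/5) → (-9, 6/5); (-1, 4/5) → (3, -12/5); (9, -21/5) → (-27, 63/5)
T5 rotate counter-clockwise with cos θ = -12/13, sin θ = 5/13: (9, -51/5) → (-57/13, 837/65); (-9, 6/5) → (102/13, -297/65); (3, -12/5) → (-24/13, 219/65); (-27, 63/5) → (261/13, -1431/65)
T6 reflect across x = 0: (-57/13, 837/65) → (57/13, 837/65); (102/13, -297/65) → (-102/13, -297/65); (-24/13, 219/65) → (24/13, 219/65); (261/13, -1431/65) → (-261/13, -1431/65)

image vertices: (57/13, 837/65), (-102/13, -297/65), (24/13, 219/65), (-261/13, -1431/65)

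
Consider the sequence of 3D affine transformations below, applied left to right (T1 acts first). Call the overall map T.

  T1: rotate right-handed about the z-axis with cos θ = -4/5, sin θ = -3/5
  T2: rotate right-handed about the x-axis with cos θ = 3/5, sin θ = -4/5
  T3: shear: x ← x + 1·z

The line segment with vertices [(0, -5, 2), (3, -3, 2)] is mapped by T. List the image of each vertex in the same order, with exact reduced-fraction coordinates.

image vertices: (-5, 4, -2), (-87/25, 49/25, 18/25)

T1 rotate right-handed about the z-axis with cos θ = -4/5, sin θ = -3/5: (0, -5, 2) → (-3, 4, 2); (3, -3, 2) → (-21/5, 3/5, 2)
T2 rotate right-handed about the x-axis with cos θ = 3/5, sin θ = -4/5: (-3, 4, 2) → (-3, 4, -2); (-21/5, 3/5, 2) → (-21/5, 49/25, 18/25)
T3 shear: x ← x + 1·z: (-3, 4, -2) → (-5, 4, -2); (-21/5, 49/25, 18/25) → (-87/25, 49/25, 18/25)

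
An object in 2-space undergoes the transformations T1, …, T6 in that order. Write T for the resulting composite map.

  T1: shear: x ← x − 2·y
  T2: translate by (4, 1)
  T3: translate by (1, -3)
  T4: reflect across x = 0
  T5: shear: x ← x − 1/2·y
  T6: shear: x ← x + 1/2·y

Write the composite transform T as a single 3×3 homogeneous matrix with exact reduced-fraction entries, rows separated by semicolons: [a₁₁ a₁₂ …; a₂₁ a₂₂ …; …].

T = [-1 2 -5; 0 1 -2; 0 0 1]

T1 = [1 -2 0; 0 1 0; 0 0 1]
T2·T1 = [1 -2 4; 0 1 1; 0 0 1]
T3·…·T1 = [1 -2 5; 0 1 -2; 0 0 1]
T4·…·T1 = [-1 2 -5; 0 1 -2; 0 0 1]
T5·…·T1 = [-1 3/2 -4; 0 1 -2; 0 0 1]
T6·…·T1 = [-1 2 -5; 0 1 -2; 0 0 1]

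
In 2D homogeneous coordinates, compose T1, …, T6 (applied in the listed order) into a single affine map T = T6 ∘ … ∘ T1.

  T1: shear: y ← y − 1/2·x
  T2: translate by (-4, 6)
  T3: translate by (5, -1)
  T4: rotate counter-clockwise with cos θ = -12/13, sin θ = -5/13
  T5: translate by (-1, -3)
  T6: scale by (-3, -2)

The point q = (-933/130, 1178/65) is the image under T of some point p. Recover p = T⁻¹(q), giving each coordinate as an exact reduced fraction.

p = (-9/5, 1)

T1 = [1 0 0; -1/2 1 0; 0 0 1]
T2·T1 = [1 0 -4; -1/2 1 6; 0 0 1]
T3·…·T1 = [1 0 1; -1/2 1 5; 0 0 1]
T4·…·T1 = [-29/26 5/13 1; 1/13 -12/13 -5; 0 0 1]
T5·…·T1 = [-29/26 5/13 0; 1/13 -12/13 -8; 0 0 1]
T6·…·T1 = [87/26 -15/13 0; -2/13 24/13 16; 0 0 1]
det M = 6; M⁻¹ = [4/13 5/26 -40/13; 1/39 29/52 -116/13; 0 0 1]
M⁻¹ · (-933/130, 1178/65)ᵀ = (-9/5, 1)ᵀ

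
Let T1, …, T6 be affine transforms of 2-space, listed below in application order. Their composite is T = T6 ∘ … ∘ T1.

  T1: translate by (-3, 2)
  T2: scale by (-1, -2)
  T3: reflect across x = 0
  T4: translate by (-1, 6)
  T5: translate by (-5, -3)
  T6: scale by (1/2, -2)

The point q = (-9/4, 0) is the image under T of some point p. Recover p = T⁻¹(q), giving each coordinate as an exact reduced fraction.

T1 = [1 0 -3; 0 1 2; 0 0 1]
T2·T1 = [-1 0 3; 0 -2 -4; 0 0 1]
T3·…·T1 = [1 0 -3; 0 -2 -4; 0 0 1]
T4·…·T1 = [1 0 -4; 0 -2 2; 0 0 1]
T5·…·T1 = [1 0 -9; 0 -2 -1; 0 0 1]
T6·…·T1 = [1/2 0 -9/2; 0 4 2; 0 0 1]
det M = 2; M⁻¹ = [2 0 9; 0 1/4 -1/2; 0 0 1]
M⁻¹ · (-9/4, 0)ᵀ = (9/2, -1/2)ᵀ

p = (9/2, -1/2)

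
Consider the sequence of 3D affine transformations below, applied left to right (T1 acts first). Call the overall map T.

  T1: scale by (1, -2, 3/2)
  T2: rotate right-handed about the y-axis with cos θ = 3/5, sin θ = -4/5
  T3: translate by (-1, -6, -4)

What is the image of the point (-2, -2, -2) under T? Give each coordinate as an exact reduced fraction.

T1 scale by (1, -2, 3/2): (-2, -2, -2) → (-2, 4, -3)
T2 rotate right-handed about the y-axis with cos θ = 3/5, sin θ = -4/5: (-2, 4, -3) → (6/5, 4, -17/5)
T3 translate by (-1, -6, -4): (6/5, 4, -17/5) → (1/5, -2, -37/5)

T(p) = (1/5, -2, -37/5)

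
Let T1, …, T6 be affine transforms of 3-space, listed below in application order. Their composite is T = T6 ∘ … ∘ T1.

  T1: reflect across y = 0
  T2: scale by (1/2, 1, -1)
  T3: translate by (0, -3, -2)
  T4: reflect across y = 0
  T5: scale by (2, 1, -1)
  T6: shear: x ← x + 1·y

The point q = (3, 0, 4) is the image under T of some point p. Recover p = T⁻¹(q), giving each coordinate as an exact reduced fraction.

p = (3, -3, 2)

T1 = [1 0 0 0; 0 -1 0 0; 0 0 1 0; 0 0 0 1]
T2·T1 = [1/2 0 0 0; 0 -1 0 0; 0 0 -1 0; 0 0 0 1]
T3·…·T1 = [1/2 0 0 0; 0 -1 0 -3; 0 0 -1 -2; 0 0 0 1]
T4·…·T1 = [1/2 0 0 0; 0 1 0 3; 0 0 -1 -2; 0 0 0 1]
T5·…·T1 = [1 0 0 0; 0 1 0 3; 0 0 1 2; 0 0 0 1]
T6·…·T1 = [1 1 0 3; 0 1 0 3; 0 0 1 2; 0 0 0 1]
det M = 1; M⁻¹ = [1 -1 0 0; 0 1 0 -3; 0 0 1 -2; 0 0 0 1]
M⁻¹ · (3, 0, 4)ᵀ = (3, -3, 2)ᵀ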